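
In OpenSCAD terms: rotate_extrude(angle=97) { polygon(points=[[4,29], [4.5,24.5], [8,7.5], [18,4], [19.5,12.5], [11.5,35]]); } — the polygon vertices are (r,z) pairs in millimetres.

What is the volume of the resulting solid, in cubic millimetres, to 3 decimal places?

Volume = 5708.305 mm³

Profile (r,z), 6 vertices: (4,29) (4.5,24.5) (8,7.5) (18,4) (19.5,12.5) (11.5,35)
edge 0: (4,29)→(4.5,24.5)  cross = 4·24.5 − 4.5·29 = -32.5000; (r_i+r_j)·cross = 8.5·-32.5000 = -276.2500
edge 1: (4.5,24.5)→(8,7.5)  cross = 4.5·7.5 − 8·24.5 = -162.2500; (r_i+r_j)·cross = 12.5·-162.2500 = -2028.1250
edge 2: (8,7.5)→(18,4)  cross = 8·4 − 18·7.5 = -103.0000; (r_i+r_j)·cross = 26·-103.0000 = -2678.0000
edge 3: (18,4)→(19.5,12.5)  cross = 18·12.5 − 19.5·4 = 147.0000; (r_i+r_j)·cross = 37.5·147.0000 = 5512.5000
edge 4: (19.5,12.5)→(11.5,35)  cross = 19.5·35 − 11.5·12.5 = 538.7500; (r_i+r_j)·cross = 31·538.7500 = 16701.2500
edge 5: (11.5,35)→(4,29)  cross = 11.5·29 − 4·35 = 193.5000; (r_i+r_j)·cross = 15.5·193.5000 = 2999.2500
Σcross = 581.5000 → A = |Σcross|/2 = 290.7500 mm²
Σ(r_i+r_j)·cross = 20230.6250 → first moment M = |Σ|/6 = 3371.7708
R_c = M/A = 3371.7708/290.7500 = 11.5968 mm
θ = 97° = 1.692969 rad
V = θ·R_c·A = 1.692969·11.5968·290.7500 = 5708.305 mm³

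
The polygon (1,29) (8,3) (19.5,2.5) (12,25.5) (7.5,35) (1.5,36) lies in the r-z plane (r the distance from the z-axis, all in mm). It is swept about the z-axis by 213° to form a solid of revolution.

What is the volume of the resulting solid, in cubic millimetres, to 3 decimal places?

Profile (r,z), 6 vertices: (1,29) (8,3) (19.5,2.5) (12,25.5) (7.5,35) (1.5,36)
edge 0: (1,29)→(8,3)  cross = 1·3 − 8·29 = -229.0000; (r_i+r_j)·cross = 9·-229.0000 = -2061.0000
edge 1: (8,3)→(19.5,2.5)  cross = 8·2.5 − 19.5·3 = -38.5000; (r_i+r_j)·cross = 27.5·-38.5000 = -1058.7500
edge 2: (19.5,2.5)→(12,25.5)  cross = 19.5·25.5 − 12·2.5 = 467.2500; (r_i+r_j)·cross = 31.5·467.2500 = 14718.3750
edge 3: (12,25.5)→(7.5,35)  cross = 12·35 − 7.5·25.5 = 228.7500; (r_i+r_j)·cross = 19.5·228.7500 = 4460.6250
edge 4: (7.5,35)→(1.5,36)  cross = 7.5·36 − 1.5·35 = 217.5000; (r_i+r_j)·cross = 9·217.5000 = 1957.5000
edge 5: (1.5,36)→(1,29)  cross = 1.5·29 − 1·36 = 7.5000; (r_i+r_j)·cross = 2.5·7.5000 = 18.7500
Σcross = 653.5000 → A = |Σcross|/2 = 326.7500 mm²
Σ(r_i+r_j)·cross = 18035.5000 → first moment M = |Σ|/6 = 3005.9167
R_c = M/A = 3005.9167/326.7500 = 9.1994 mm
θ = 213° = 3.717551 rad
V = θ·R_c·A = 3.717551·9.1994·326.7500 = 11174.649 mm³

Volume = 11174.649 mm³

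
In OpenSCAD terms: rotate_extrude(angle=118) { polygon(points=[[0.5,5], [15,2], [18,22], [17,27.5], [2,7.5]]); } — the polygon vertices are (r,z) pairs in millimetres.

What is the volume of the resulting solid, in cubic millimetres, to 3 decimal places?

Profile (r,z), 5 vertices: (0.5,5) (15,2) (18,22) (17,27.5) (2,7.5)
edge 0: (0.5,5)→(15,2)  cross = 0.5·2 − 15·5 = -74.0000; (r_i+r_j)·cross = 15.5·-74.0000 = -1147.0000
edge 1: (15,2)→(18,22)  cross = 15·22 − 18·2 = 294.0000; (r_i+r_j)·cross = 33·294.0000 = 9702.0000
edge 2: (18,22)→(17,27.5)  cross = 18·27.5 − 17·22 = 121.0000; (r_i+r_j)·cross = 35·121.0000 = 4235.0000
edge 3: (17,27.5)→(2,7.5)  cross = 17·7.5 − 2·27.5 = 72.5000; (r_i+r_j)·cross = 19·72.5000 = 1377.5000
edge 4: (2,7.5)→(0.5,5)  cross = 2·5 − 0.5·7.5 = 6.2500; (r_i+r_j)·cross = 2.5·6.2500 = 15.6250
Σcross = 419.7500 → A = |Σcross|/2 = 209.8750 mm²
Σ(r_i+r_j)·cross = 14183.1250 → first moment M = |Σ|/6 = 2363.8542
R_c = M/A = 2363.8542/209.8750 = 11.2632 mm
θ = 118° = 2.059489 rad
V = θ·R_c·A = 2.059489·11.2632·209.8750 = 4868.331 mm³

Volume = 4868.331 mm³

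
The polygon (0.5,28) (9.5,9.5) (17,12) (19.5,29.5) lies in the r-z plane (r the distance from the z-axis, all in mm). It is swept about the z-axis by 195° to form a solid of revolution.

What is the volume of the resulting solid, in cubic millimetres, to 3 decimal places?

Volume = 9369.255 mm³

Profile (r,z), 4 vertices: (0.5,28) (9.5,9.5) (17,12) (19.5,29.5)
edge 0: (0.5,28)→(9.5,9.5)  cross = 0.5·9.5 − 9.5·28 = -261.2500; (r_i+r_j)·cross = 10·-261.2500 = -2612.5000
edge 1: (9.5,9.5)→(17,12)  cross = 9.5·12 − 17·9.5 = -47.5000; (r_i+r_j)·cross = 26.5·-47.5000 = -1258.7500
edge 2: (17,12)→(19.5,29.5)  cross = 17·29.5 − 19.5·12 = 267.5000; (r_i+r_j)·cross = 36.5·267.5000 = 9763.7500
edge 3: (19.5,29.5)→(0.5,28)  cross = 19.5·28 − 0.5·29.5 = 531.2500; (r_i+r_j)·cross = 20·531.2500 = 10625.0000
Σcross = 490.0000 → A = |Σcross|/2 = 245.0000 mm²
Σ(r_i+r_j)·cross = 16517.5000 → first moment M = |Σ|/6 = 2752.9167
R_c = M/A = 2752.9167/245.0000 = 11.2364 mm
θ = 195° = 3.403392 rad
V = θ·R_c·A = 3.403392·11.2364·245.0000 = 9369.255 mm³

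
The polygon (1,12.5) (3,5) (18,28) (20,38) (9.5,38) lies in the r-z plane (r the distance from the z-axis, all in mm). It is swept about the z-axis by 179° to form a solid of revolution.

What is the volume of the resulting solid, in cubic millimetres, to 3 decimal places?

Profile (r,z), 5 vertices: (1,12.5) (3,5) (18,28) (20,38) (9.5,38)
edge 0: (1,12.5)→(3,5)  cross = 1·5 − 3·12.5 = -32.5000; (r_i+r_j)·cross = 4·-32.5000 = -130.0000
edge 1: (3,5)→(18,28)  cross = 3·28 − 18·5 = -6.0000; (r_i+r_j)·cross = 21·-6.0000 = -126.0000
edge 2: (18,28)→(20,38)  cross = 18·38 − 20·28 = 124.0000; (r_i+r_j)·cross = 38·124.0000 = 4712.0000
edge 3: (20,38)→(9.5,38)  cross = 20·38 − 9.5·38 = 399.0000; (r_i+r_j)·cross = 29.5·399.0000 = 11770.5000
edge 4: (9.5,38)→(1,12.5)  cross = 9.5·12.5 − 1·38 = 80.7500; (r_i+r_j)·cross = 10.5·80.7500 = 847.8750
Σcross = 565.2500 → A = |Σcross|/2 = 282.6250 mm²
Σ(r_i+r_j)·cross = 17074.3750 → first moment M = |Σ|/6 = 2845.7292
R_c = M/A = 2845.7292/282.6250 = 10.0689 mm
θ = 179° = 3.124139 rad
V = θ·R_c·A = 3.124139·10.0689·282.6250 = 8890.455 mm³

Volume = 8890.455 mm³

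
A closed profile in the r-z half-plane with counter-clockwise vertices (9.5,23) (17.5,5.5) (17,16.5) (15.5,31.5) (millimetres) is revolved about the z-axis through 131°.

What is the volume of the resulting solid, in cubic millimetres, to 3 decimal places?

Profile (r,z), 4 vertices: (9.5,23) (17.5,5.5) (17,16.5) (15.5,31.5)
edge 0: (9.5,23)→(17.5,5.5)  cross = 9.5·5.5 − 17.5·23 = -350.2500; (r_i+r_j)·cross = 27·-350.2500 = -9456.7500
edge 1: (17.5,5.5)→(17,16.5)  cross = 17.5·16.5 − 17·5.5 = 195.2500; (r_i+r_j)·cross = 34.5·195.2500 = 6736.1250
edge 2: (17,16.5)→(15.5,31.5)  cross = 17·31.5 − 15.5·16.5 = 279.7500; (r_i+r_j)·cross = 32.5·279.7500 = 9091.8750
edge 3: (15.5,31.5)→(9.5,23)  cross = 15.5·23 − 9.5·31.5 = 57.2500; (r_i+r_j)·cross = 25·57.2500 = 1431.2500
Σcross = 182.0000 → A = |Σcross|/2 = 91.0000 mm²
Σ(r_i+r_j)·cross = 7802.5000 → first moment M = |Σ|/6 = 1300.4167
R_c = M/A = 1300.4167/91.0000 = 14.2903 mm
θ = 131° = 2.286381 rad
V = θ·R_c·A = 2.286381·14.2903·91.0000 = 2973.248 mm³

Volume = 2973.248 mm³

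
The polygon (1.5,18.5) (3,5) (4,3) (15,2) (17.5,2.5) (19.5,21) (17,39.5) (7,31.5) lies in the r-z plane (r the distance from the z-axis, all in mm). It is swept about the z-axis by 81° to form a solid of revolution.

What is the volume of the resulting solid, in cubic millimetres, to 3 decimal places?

Profile (r,z), 8 vertices: (1.5,18.5) (3,5) (4,3) (15,2) (17.5,2.5) (19.5,21) (17,39.5) (7,31.5)
edge 0: (1.5,18.5)→(3,5)  cross = 1.5·5 − 3·18.5 = -48.0000; (r_i+r_j)·cross = 4.5·-48.0000 = -216.0000
edge 1: (3,5)→(4,3)  cross = 3·3 − 4·5 = -11.0000; (r_i+r_j)·cross = 7·-11.0000 = -77.0000
edge 2: (4,3)→(15,2)  cross = 4·2 − 15·3 = -37.0000; (r_i+r_j)·cross = 19·-37.0000 = -703.0000
edge 3: (15,2)→(17.5,2.5)  cross = 15·2.5 − 17.5·2 = 2.5000; (r_i+r_j)·cross = 32.5·2.5000 = 81.2500
edge 4: (17.5,2.5)→(19.5,21)  cross = 17.5·21 − 19.5·2.5 = 318.7500; (r_i+r_j)·cross = 37·318.7500 = 11793.7500
edge 5: (19.5,21)→(17,39.5)  cross = 19.5·39.5 − 17·21 = 413.2500; (r_i+r_j)·cross = 36.5·413.2500 = 15083.6250
edge 6: (17,39.5)→(7,31.5)  cross = 17·31.5 − 7·39.5 = 259.0000; (r_i+r_j)·cross = 24·259.0000 = 6216.0000
edge 7: (7,31.5)→(1.5,18.5)  cross = 7·18.5 − 1.5·31.5 = 82.2500; (r_i+r_j)·cross = 8.5·82.2500 = 699.1250
Σcross = 979.7500 → A = |Σcross|/2 = 489.8750 mm²
Σ(r_i+r_j)·cross = 32877.7500 → first moment M = |Σ|/6 = 5479.6250
R_c = M/A = 5479.6250/489.8750 = 11.1858 mm
θ = 81° = 1.413717 rad
V = θ·R_c·A = 1.413717·11.1858·489.8750 = 7746.637 mm³

Volume = 7746.637 mm³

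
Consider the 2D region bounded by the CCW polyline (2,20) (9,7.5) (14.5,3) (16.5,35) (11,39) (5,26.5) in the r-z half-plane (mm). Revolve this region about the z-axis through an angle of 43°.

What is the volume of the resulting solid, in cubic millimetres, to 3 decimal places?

Profile (r,z), 6 vertices: (2,20) (9,7.5) (14.5,3) (16.5,35) (11,39) (5,26.5)
edge 0: (2,20)→(9,7.5)  cross = 2·7.5 − 9·20 = -165.0000; (r_i+r_j)·cross = 11·-165.0000 = -1815.0000
edge 1: (9,7.5)→(14.5,3)  cross = 9·3 − 14.5·7.5 = -81.7500; (r_i+r_j)·cross = 23.5·-81.7500 = -1921.1250
edge 2: (14.5,3)→(16.5,35)  cross = 14.5·35 − 16.5·3 = 458.0000; (r_i+r_j)·cross = 31·458.0000 = 14198.0000
edge 3: (16.5,35)→(11,39)  cross = 16.5·39 − 11·35 = 258.5000; (r_i+r_j)·cross = 27.5·258.5000 = 7108.7500
edge 4: (11,39)→(5,26.5)  cross = 11·26.5 − 5·39 = 96.5000; (r_i+r_j)·cross = 16·96.5000 = 1544.0000
edge 5: (5,26.5)→(2,20)  cross = 5·20 − 2·26.5 = 47.0000; (r_i+r_j)·cross = 7·47.0000 = 329.0000
Σcross = 613.2500 → A = |Σcross|/2 = 306.6250 mm²
Σ(r_i+r_j)·cross = 19443.6250 → first moment M = |Σ|/6 = 3240.6042
R_c = M/A = 3240.6042/306.6250 = 10.5686 mm
θ = 43° = 0.750492 rad
V = θ·R_c·A = 0.750492·10.5686·306.6250 = 2432.046 mm³

Volume = 2432.046 mm³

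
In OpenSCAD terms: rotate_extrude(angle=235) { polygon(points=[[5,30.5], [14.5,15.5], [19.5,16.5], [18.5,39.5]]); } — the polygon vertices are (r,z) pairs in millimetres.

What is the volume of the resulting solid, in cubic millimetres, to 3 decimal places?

Profile (r,z), 4 vertices: (5,30.5) (14.5,15.5) (19.5,16.5) (18.5,39.5)
edge 0: (5,30.5)→(14.5,15.5)  cross = 5·15.5 − 14.5·30.5 = -364.7500; (r_i+r_j)·cross = 19.5·-364.7500 = -7112.6250
edge 1: (14.5,15.5)→(19.5,16.5)  cross = 14.5·16.5 − 19.5·15.5 = -63.0000; (r_i+r_j)·cross = 34·-63.0000 = -2142.0000
edge 2: (19.5,16.5)→(18.5,39.5)  cross = 19.5·39.5 − 18.5·16.5 = 465.0000; (r_i+r_j)·cross = 38·465.0000 = 17670.0000
edge 3: (18.5,39.5)→(5,30.5)  cross = 18.5·30.5 − 5·39.5 = 366.7500; (r_i+r_j)·cross = 23.5·366.7500 = 8618.6250
Σcross = 404.0000 → A = |Σcross|/2 = 202.0000 mm²
Σ(r_i+r_j)·cross = 17034.0000 → first moment M = |Σ|/6 = 2839.0000
R_c = M/A = 2839.0000/202.0000 = 14.0545 mm
θ = 235° = 4.101524 rad
V = θ·R_c·A = 4.101524·14.0545·202.0000 = 11644.226 mm³

Volume = 11644.226 mm³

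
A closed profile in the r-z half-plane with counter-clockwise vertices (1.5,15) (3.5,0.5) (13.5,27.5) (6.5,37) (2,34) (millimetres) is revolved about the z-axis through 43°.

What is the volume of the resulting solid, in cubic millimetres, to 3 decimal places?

Profile (r,z), 5 vertices: (1.5,15) (3.5,0.5) (13.5,27.5) (6.5,37) (2,34)
edge 0: (1.5,15)→(3.5,0.5)  cross = 1.5·0.5 − 3.5·15 = -51.7500; (r_i+r_j)·cross = 5·-51.7500 = -258.7500
edge 1: (3.5,0.5)→(13.5,27.5)  cross = 3.5·27.5 − 13.5·0.5 = 89.5000; (r_i+r_j)·cross = 17·89.5000 = 1521.5000
edge 2: (13.5,27.5)→(6.5,37)  cross = 13.5·37 − 6.5·27.5 = 320.7500; (r_i+r_j)·cross = 20·320.7500 = 6415.0000
edge 3: (6.5,37)→(2,34)  cross = 6.5·34 − 2·37 = 147.0000; (r_i+r_j)·cross = 8.5·147.0000 = 1249.5000
edge 4: (2,34)→(1.5,15)  cross = 2·15 − 1.5·34 = -21.0000; (r_i+r_j)·cross = 3.5·-21.0000 = -73.5000
Σcross = 484.5000 → A = |Σcross|/2 = 242.2500 mm²
Σ(r_i+r_j)·cross = 8853.7500 → first moment M = |Σ|/6 = 1475.6250
R_c = M/A = 1475.6250/242.2500 = 6.0913 mm
θ = 43° = 0.750492 rad
V = θ·R_c·A = 0.750492·6.0913·242.2500 = 1107.444 mm³

Volume = 1107.444 mm³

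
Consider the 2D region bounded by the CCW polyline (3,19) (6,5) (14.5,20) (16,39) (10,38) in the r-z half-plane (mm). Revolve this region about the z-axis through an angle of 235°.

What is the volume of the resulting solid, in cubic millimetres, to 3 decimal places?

Profile (r,z), 5 vertices: (3,19) (6,5) (14.5,20) (16,39) (10,38)
edge 0: (3,19)→(6,5)  cross = 3·5 − 6·19 = -99.0000; (r_i+r_j)·cross = 9·-99.0000 = -891.0000
edge 1: (6,5)→(14.5,20)  cross = 6·20 − 14.5·5 = 47.5000; (r_i+r_j)·cross = 20.5·47.5000 = 973.7500
edge 2: (14.5,20)→(16,39)  cross = 14.5·39 − 16·20 = 245.5000; (r_i+r_j)·cross = 30.5·245.5000 = 7487.7500
edge 3: (16,39)→(10,38)  cross = 16·38 − 10·39 = 218.0000; (r_i+r_j)·cross = 26·218.0000 = 5668.0000
edge 4: (10,38)→(3,19)  cross = 10·19 − 3·38 = 76.0000; (r_i+r_j)·cross = 13·76.0000 = 988.0000
Σcross = 488.0000 → A = |Σcross|/2 = 244.0000 mm²
Σ(r_i+r_j)·cross = 14226.5000 → first moment M = |Σ|/6 = 2371.0833
R_c = M/A = 2371.0833/244.0000 = 9.7176 mm
θ = 235° = 4.101524 rad
V = θ·R_c·A = 4.101524·9.7176·244.0000 = 9725.055 mm³

Volume = 9725.055 mm³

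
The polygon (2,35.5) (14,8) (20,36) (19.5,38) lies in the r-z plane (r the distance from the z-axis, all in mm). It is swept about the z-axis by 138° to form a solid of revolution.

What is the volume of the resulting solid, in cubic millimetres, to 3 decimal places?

Profile (r,z), 4 vertices: (2,35.5) (14,8) (20,36) (19.5,38)
edge 0: (2,35.5)→(14,8)  cross = 2·8 − 14·35.5 = -481.0000; (r_i+r_j)·cross = 16·-481.0000 = -7696.0000
edge 1: (14,8)→(20,36)  cross = 14·36 − 20·8 = 344.0000; (r_i+r_j)·cross = 34·344.0000 = 11696.0000
edge 2: (20,36)→(19.5,38)  cross = 20·38 − 19.5·36 = 58.0000; (r_i+r_j)·cross = 39.5·58.0000 = 2291.0000
edge 3: (19.5,38)→(2,35.5)  cross = 19.5·35.5 − 2·38 = 616.2500; (r_i+r_j)·cross = 21.5·616.2500 = 13249.3750
Σcross = 537.2500 → A = |Σcross|/2 = 268.6250 mm²
Σ(r_i+r_j)·cross = 19540.3750 → first moment M = |Σ|/6 = 3256.7292
R_c = M/A = 3256.7292/268.6250 = 12.1237 mm
θ = 138° = 2.408554 rad
V = θ·R_c·A = 2.408554·12.1237·268.6250 = 7844.009 mm³

Volume = 7844.009 mm³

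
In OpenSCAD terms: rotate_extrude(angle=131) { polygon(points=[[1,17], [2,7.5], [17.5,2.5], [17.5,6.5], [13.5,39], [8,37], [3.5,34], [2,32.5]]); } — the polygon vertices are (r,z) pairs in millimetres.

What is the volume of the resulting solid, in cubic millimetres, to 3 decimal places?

Profile (r,z), 8 vertices: (1,17) (2,7.5) (17.5,2.5) (17.5,6.5) (13.5,39) (8,37) (3.5,34) (2,32.5)
edge 0: (1,17)→(2,7.5)  cross = 1·7.5 − 2·17 = -26.5000; (r_i+r_j)·cross = 3·-26.5000 = -79.5000
edge 1: (2,7.5)→(17.5,2.5)  cross = 2·2.5 − 17.5·7.5 = -126.2500; (r_i+r_j)·cross = 19.5·-126.2500 = -2461.8750
edge 2: (17.5,2.5)→(17.5,6.5)  cross = 17.5·6.5 − 17.5·2.5 = 70.0000; (r_i+r_j)·cross = 35·70.0000 = 2450.0000
edge 3: (17.5,6.5)→(13.5,39)  cross = 17.5·39 − 13.5·6.5 = 594.7500; (r_i+r_j)·cross = 31·594.7500 = 18437.2500
edge 4: (13.5,39)→(8,37)  cross = 13.5·37 − 8·39 = 187.5000; (r_i+r_j)·cross = 21.5·187.5000 = 4031.2500
edge 5: (8,37)→(3.5,34)  cross = 8·34 − 3.5·37 = 142.5000; (r_i+r_j)·cross = 11.5·142.5000 = 1638.7500
edge 6: (3.5,34)→(2,32.5)  cross = 3.5·32.5 − 2·34 = 45.7500; (r_i+r_j)·cross = 5.5·45.7500 = 251.6250
edge 7: (2,32.5)→(1,17)  cross = 2·17 − 1·32.5 = 1.5000; (r_i+r_j)·cross = 3·1.5000 = 4.5000
Σcross = 889.2500 → A = |Σcross|/2 = 444.6250 mm²
Σ(r_i+r_j)·cross = 24272.0000 → first moment M = |Σ|/6 = 4045.3333
R_c = M/A = 4045.3333/444.6250 = 9.0983 mm
θ = 131° = 2.286381 rad
V = θ·R_c·A = 2.286381·9.0983·444.6250 = 9249.175 mm³

Volume = 9249.175 mm³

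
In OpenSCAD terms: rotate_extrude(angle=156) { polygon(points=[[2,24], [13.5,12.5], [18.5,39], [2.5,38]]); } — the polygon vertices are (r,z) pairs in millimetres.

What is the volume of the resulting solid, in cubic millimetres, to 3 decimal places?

Profile (r,z), 4 vertices: (2,24) (13.5,12.5) (18.5,39) (2.5,38)
edge 0: (2,24)→(13.5,12.5)  cross = 2·12.5 − 13.5·24 = -299.0000; (r_i+r_j)·cross = 15.5·-299.0000 = -4634.5000
edge 1: (13.5,12.5)→(18.5,39)  cross = 13.5·39 − 18.5·12.5 = 295.2500; (r_i+r_j)·cross = 32·295.2500 = 9448.0000
edge 2: (18.5,39)→(2.5,38)  cross = 18.5·38 − 2.5·39 = 605.5000; (r_i+r_j)·cross = 21·605.5000 = 12715.5000
edge 3: (2.5,38)→(2,24)  cross = 2.5·24 − 2·38 = -16.0000; (r_i+r_j)·cross = 4.5·-16.0000 = -72.0000
Σcross = 585.7500 → A = |Σcross|/2 = 292.8750 mm²
Σ(r_i+r_j)·cross = 17457.0000 → first moment M = |Σ|/6 = 2909.5000
R_c = M/A = 2909.5000/292.8750 = 9.9343 mm
θ = 156° = 2.722714 rad
V = θ·R_c·A = 2.722714·9.9343·292.8750 = 7921.735 mm³

Volume = 7921.735 mm³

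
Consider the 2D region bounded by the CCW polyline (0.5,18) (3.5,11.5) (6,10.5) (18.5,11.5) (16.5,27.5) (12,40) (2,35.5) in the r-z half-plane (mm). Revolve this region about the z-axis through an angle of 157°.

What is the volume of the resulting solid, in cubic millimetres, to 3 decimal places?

Volume = 9981.343 mm³

Profile (r,z), 7 vertices: (0.5,18) (3.5,11.5) (6,10.5) (18.5,11.5) (16.5,27.5) (12,40) (2,35.5)
edge 0: (0.5,18)→(3.5,11.5)  cross = 0.5·11.5 − 3.5·18 = -57.2500; (r_i+r_j)·cross = 4·-57.2500 = -229.0000
edge 1: (3.5,11.5)→(6,10.5)  cross = 3.5·10.5 − 6·11.5 = -32.2500; (r_i+r_j)·cross = 9.5·-32.2500 = -306.3750
edge 2: (6,10.5)→(18.5,11.5)  cross = 6·11.5 − 18.5·10.5 = -125.2500; (r_i+r_j)·cross = 24.5·-125.2500 = -3068.6250
edge 3: (18.5,11.5)→(16.5,27.5)  cross = 18.5·27.5 − 16.5·11.5 = 319.0000; (r_i+r_j)·cross = 35·319.0000 = 11165.0000
edge 4: (16.5,27.5)→(12,40)  cross = 16.5·40 − 12·27.5 = 330.0000; (r_i+r_j)·cross = 28.5·330.0000 = 9405.0000
edge 5: (12,40)→(2,35.5)  cross = 12·35.5 − 2·40 = 346.0000; (r_i+r_j)·cross = 14·346.0000 = 4844.0000
edge 6: (2,35.5)→(0.5,18)  cross = 2·18 − 0.5·35.5 = 18.2500; (r_i+r_j)·cross = 2.5·18.2500 = 45.6250
Σcross = 798.5000 → A = |Σcross|/2 = 399.2500 mm²
Σ(r_i+r_j)·cross = 21855.6250 → first moment M = |Σ|/6 = 3642.6042
R_c = M/A = 3642.6042/399.2500 = 9.1236 mm
θ = 157° = 2.740167 rad
V = θ·R_c·A = 2.740167·9.1236·399.2500 = 9981.343 mm³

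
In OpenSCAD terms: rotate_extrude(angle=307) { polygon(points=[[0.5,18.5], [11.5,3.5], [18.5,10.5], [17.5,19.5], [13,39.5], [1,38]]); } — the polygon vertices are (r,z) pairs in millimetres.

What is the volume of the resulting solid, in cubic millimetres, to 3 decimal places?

Profile (r,z), 6 vertices: (0.5,18.5) (11.5,3.5) (18.5,10.5) (17.5,19.5) (13,39.5) (1,38)
edge 0: (0.5,18.5)→(11.5,3.5)  cross = 0.5·3.5 − 11.5·18.5 = -211.0000; (r_i+r_j)·cross = 12·-211.0000 = -2532.0000
edge 1: (11.5,3.5)→(18.5,10.5)  cross = 11.5·10.5 − 18.5·3.5 = 56.0000; (r_i+r_j)·cross = 30·56.0000 = 1680.0000
edge 2: (18.5,10.5)→(17.5,19.5)  cross = 18.5·19.5 − 17.5·10.5 = 177.0000; (r_i+r_j)·cross = 36·177.0000 = 6372.0000
edge 3: (17.5,19.5)→(13,39.5)  cross = 17.5·39.5 − 13·19.5 = 437.7500; (r_i+r_j)·cross = 30.5·437.7500 = 13351.3750
edge 4: (13,39.5)→(1,38)  cross = 13·38 − 1·39.5 = 454.5000; (r_i+r_j)·cross = 14·454.5000 = 6363.0000
edge 5: (1,38)→(0.5,18.5)  cross = 1·18.5 − 0.5·38 = -0.5000; (r_i+r_j)·cross = 1.5·-0.5000 = -0.7500
Σcross = 913.7500 → A = |Σcross|/2 = 456.8750 mm²
Σ(r_i+r_j)·cross = 25233.6250 → first moment M = |Σ|/6 = 4205.6042
R_c = M/A = 4205.6042/456.8750 = 9.2052 mm
θ = 307° = 5.358161 rad
V = θ·R_c·A = 5.358161·9.2052·456.8750 = 22534.303 mm³

Volume = 22534.303 mm³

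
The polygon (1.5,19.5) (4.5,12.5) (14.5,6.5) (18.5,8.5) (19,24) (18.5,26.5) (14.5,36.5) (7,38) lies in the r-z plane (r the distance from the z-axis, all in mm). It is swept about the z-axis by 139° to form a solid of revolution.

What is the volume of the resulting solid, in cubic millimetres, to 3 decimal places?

Volume = 10615.401 mm³

Profile (r,z), 8 vertices: (1.5,19.5) (4.5,12.5) (14.5,6.5) (18.5,8.5) (19,24) (18.5,26.5) (14.5,36.5) (7,38)
edge 0: (1.5,19.5)→(4.5,12.5)  cross = 1.5·12.5 − 4.5·19.5 = -69.0000; (r_i+r_j)·cross = 6·-69.0000 = -414.0000
edge 1: (4.5,12.5)→(14.5,6.5)  cross = 4.5·6.5 − 14.5·12.5 = -152.0000; (r_i+r_j)·cross = 19·-152.0000 = -2888.0000
edge 2: (14.5,6.5)→(18.5,8.5)  cross = 14.5·8.5 − 18.5·6.5 = 3.0000; (r_i+r_j)·cross = 33·3.0000 = 99.0000
edge 3: (18.5,8.5)→(19,24)  cross = 18.5·24 − 19·8.5 = 282.5000; (r_i+r_j)·cross = 37.5·282.5000 = 10593.7500
edge 4: (19,24)→(18.5,26.5)  cross = 19·26.5 − 18.5·24 = 59.5000; (r_i+r_j)·cross = 37.5·59.5000 = 2231.2500
edge 5: (18.5,26.5)→(14.5,36.5)  cross = 18.5·36.5 − 14.5·26.5 = 291.0000; (r_i+r_j)·cross = 33·291.0000 = 9603.0000
edge 6: (14.5,36.5)→(7,38)  cross = 14.5·38 − 7·36.5 = 295.5000; (r_i+r_j)·cross = 21.5·295.5000 = 6353.2500
edge 7: (7,38)→(1.5,19.5)  cross = 7·19.5 − 1.5·38 = 79.5000; (r_i+r_j)·cross = 8.5·79.5000 = 675.7500
Σcross = 790.0000 → A = |Σcross|/2 = 395.0000 mm²
Σ(r_i+r_j)·cross = 26254.0000 → first moment M = |Σ|/6 = 4375.6667
R_c = M/A = 4375.6667/395.0000 = 11.0776 mm
θ = 139° = 2.426008 rad
V = θ·R_c·A = 2.426008·11.0776·395.0000 = 10615.401 mm³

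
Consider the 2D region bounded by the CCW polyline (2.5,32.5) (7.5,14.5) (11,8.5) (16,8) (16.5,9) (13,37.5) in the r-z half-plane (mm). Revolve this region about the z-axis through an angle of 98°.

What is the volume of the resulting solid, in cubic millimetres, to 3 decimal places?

Profile (r,z), 6 vertices: (2.5,32.5) (7.5,14.5) (11,8.5) (16,8) (16.5,9) (13,37.5)
edge 0: (2.5,32.5)→(7.5,14.5)  cross = 2.5·14.5 − 7.5·32.5 = -207.5000; (r_i+r_j)·cross = 10·-207.5000 = -2075.0000
edge 1: (7.5,14.5)→(11,8.5)  cross = 7.5·8.5 − 11·14.5 = -95.7500; (r_i+r_j)·cross = 18.5·-95.7500 = -1771.3750
edge 2: (11,8.5)→(16,8)  cross = 11·8 − 16·8.5 = -48.0000; (r_i+r_j)·cross = 27·-48.0000 = -1296.0000
edge 3: (16,8)→(16.5,9)  cross = 16·9 − 16.5·8 = 12.0000; (r_i+r_j)·cross = 32.5·12.0000 = 390.0000
edge 4: (16.5,9)→(13,37.5)  cross = 16.5·37.5 − 13·9 = 501.7500; (r_i+r_j)·cross = 29.5·501.7500 = 14801.6250
edge 5: (13,37.5)→(2.5,32.5)  cross = 13·32.5 − 2.5·37.5 = 328.7500; (r_i+r_j)·cross = 15.5·328.7500 = 5095.6250
Σcross = 491.2500 → A = |Σcross|/2 = 245.6250 mm²
Σ(r_i+r_j)·cross = 15144.8750 → first moment M = |Σ|/6 = 2524.1458
R_c = M/A = 2524.1458/245.6250 = 10.2764 mm
θ = 98° = 1.710423 rad
V = θ·R_c·A = 1.710423·10.2764·245.6250 = 4317.356 mm³

Volume = 4317.356 mm³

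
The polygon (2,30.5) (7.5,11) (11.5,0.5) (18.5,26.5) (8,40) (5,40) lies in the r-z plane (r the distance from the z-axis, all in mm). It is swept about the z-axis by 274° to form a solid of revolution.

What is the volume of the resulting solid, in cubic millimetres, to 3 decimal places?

Profile (r,z), 6 vertices: (2,30.5) (7.5,11) (11.5,0.5) (18.5,26.5) (8,40) (5,40)
edge 0: (2,30.5)→(7.5,11)  cross = 2·11 − 7.5·30.5 = -206.7500; (r_i+r_j)·cross = 9.5·-206.7500 = -1964.1250
edge 1: (7.5,11)→(11.5,0.5)  cross = 7.5·0.5 − 11.5·11 = -122.7500; (r_i+r_j)·cross = 19·-122.7500 = -2332.2500
edge 2: (11.5,0.5)→(18.5,26.5)  cross = 11.5·26.5 − 18.5·0.5 = 295.5000; (r_i+r_j)·cross = 30·295.5000 = 8865.0000
edge 3: (18.5,26.5)→(8,40)  cross = 18.5·40 − 8·26.5 = 528.0000; (r_i+r_j)·cross = 26.5·528.0000 = 13992.0000
edge 4: (8,40)→(5,40)  cross = 8·40 − 5·40 = 120.0000; (r_i+r_j)·cross = 13·120.0000 = 1560.0000
edge 5: (5,40)→(2,30.5)  cross = 5·30.5 − 2·40 = 72.5000; (r_i+r_j)·cross = 7·72.5000 = 507.5000
Σcross = 686.5000 → A = |Σcross|/2 = 343.2500 mm²
Σ(r_i+r_j)·cross = 20628.1250 → first moment M = |Σ|/6 = 3438.0208
R_c = M/A = 3438.0208/343.2500 = 10.0161 mm
θ = 274° = 4.782202 rad
V = θ·R_c·A = 4.782202·10.0161·343.2500 = 16441.311 mm³

Volume = 16441.311 mm³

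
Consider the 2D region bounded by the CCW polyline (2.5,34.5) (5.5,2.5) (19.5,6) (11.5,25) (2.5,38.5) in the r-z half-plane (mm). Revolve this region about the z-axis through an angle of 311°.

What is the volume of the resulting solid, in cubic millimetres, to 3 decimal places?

Volume = 14823.118 mm³

Profile (r,z), 5 vertices: (2.5,34.5) (5.5,2.5) (19.5,6) (11.5,25) (2.5,38.5)
edge 0: (2.5,34.5)→(5.5,2.5)  cross = 2.5·2.5 − 5.5·34.5 = -183.5000; (r_i+r_j)·cross = 8·-183.5000 = -1468.0000
edge 1: (5.5,2.5)→(19.5,6)  cross = 5.5·6 − 19.5·2.5 = -15.7500; (r_i+r_j)·cross = 25·-15.7500 = -393.7500
edge 2: (19.5,6)→(11.5,25)  cross = 19.5·25 − 11.5·6 = 418.5000; (r_i+r_j)·cross = 31·418.5000 = 12973.5000
edge 3: (11.5,25)→(2.5,38.5)  cross = 11.5·38.5 − 2.5·25 = 380.2500; (r_i+r_j)·cross = 14·380.2500 = 5323.5000
edge 4: (2.5,38.5)→(2.5,34.5)  cross = 2.5·34.5 − 2.5·38.5 = -10.0000; (r_i+r_j)·cross = 5·-10.0000 = -50.0000
Σcross = 589.5000 → A = |Σcross|/2 = 294.7500 mm²
Σ(r_i+r_j)·cross = 16385.2500 → first moment M = |Σ|/6 = 2730.8750
R_c = M/A = 2730.8750/294.7500 = 9.2651 mm
θ = 311° = 5.427974 rad
V = θ·R_c·A = 5.427974·9.2651·294.7500 = 14823.118 mm³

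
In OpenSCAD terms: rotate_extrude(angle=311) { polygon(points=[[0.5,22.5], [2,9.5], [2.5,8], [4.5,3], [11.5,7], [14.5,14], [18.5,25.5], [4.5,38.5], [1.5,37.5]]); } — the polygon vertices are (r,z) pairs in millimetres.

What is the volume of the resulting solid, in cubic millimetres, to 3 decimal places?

Volume = 17421.309 mm³

Profile (r,z), 9 vertices: (0.5,22.5) (2,9.5) (2.5,8) (4.5,3) (11.5,7) (14.5,14) (18.5,25.5) (4.5,38.5) (1.5,37.5)
edge 0: (0.5,22.5)→(2,9.5)  cross = 0.5·9.5 − 2·22.5 = -40.2500; (r_i+r_j)·cross = 2.5·-40.2500 = -100.6250
edge 1: (2,9.5)→(2.5,8)  cross = 2·8 − 2.5·9.5 = -7.7500; (r_i+r_j)·cross = 4.5·-7.7500 = -34.8750
edge 2: (2.5,8)→(4.5,3)  cross = 2.5·3 − 4.5·8 = -28.5000; (r_i+r_j)·cross = 7·-28.5000 = -199.5000
edge 3: (4.5,3)→(11.5,7)  cross = 4.5·7 − 11.5·3 = -3.0000; (r_i+r_j)·cross = 16·-3.0000 = -48.0000
edge 4: (11.5,7)→(14.5,14)  cross = 11.5·14 − 14.5·7 = 59.5000; (r_i+r_j)·cross = 26·59.5000 = 1547.0000
edge 5: (14.5,14)→(18.5,25.5)  cross = 14.5·25.5 − 18.5·14 = 110.7500; (r_i+r_j)·cross = 33·110.7500 = 3654.7500
edge 6: (18.5,25.5)→(4.5,38.5)  cross = 18.5·38.5 − 4.5·25.5 = 597.5000; (r_i+r_j)·cross = 23·597.5000 = 13742.5000
edge 7: (4.5,38.5)→(1.5,37.5)  cross = 4.5·37.5 − 1.5·38.5 = 111.0000; (r_i+r_j)·cross = 6·111.0000 = 666.0000
edge 8: (1.5,37.5)→(0.5,22.5)  cross = 1.5·22.5 − 0.5·37.5 = 15.0000; (r_i+r_j)·cross = 2·15.0000 = 30.0000
Σcross = 814.2500 → A = |Σcross|/2 = 407.1250 mm²
Σ(r_i+r_j)·cross = 19257.2500 → first moment M = |Σ|/6 = 3209.5417
R_c = M/A = 3209.5417/407.1250 = 7.8834 mm
θ = 311° = 5.427974 rad
V = θ·R_c·A = 5.427974·7.8834·407.1250 = 17421.309 mm³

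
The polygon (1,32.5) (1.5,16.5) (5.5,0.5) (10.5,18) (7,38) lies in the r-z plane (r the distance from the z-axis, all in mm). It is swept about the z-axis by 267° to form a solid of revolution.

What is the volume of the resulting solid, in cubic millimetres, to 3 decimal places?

Profile (r,z), 5 vertices: (1,32.5) (1.5,16.5) (5.5,0.5) (10.5,18) (7,38)
edge 0: (1,32.5)→(1.5,16.5)  cross = 1·16.5 − 1.5·32.5 = -32.2500; (r_i+r_j)·cross = 2.5·-32.2500 = -80.6250
edge 1: (1.5,16.5)→(5.5,0.5)  cross = 1.5·0.5 − 5.5·16.5 = -90.0000; (r_i+r_j)·cross = 7·-90.0000 = -630.0000
edge 2: (5.5,0.5)→(10.5,18)  cross = 5.5·18 − 10.5·0.5 = 93.7500; (r_i+r_j)·cross = 16·93.7500 = 1500.0000
edge 3: (10.5,18)→(7,38)  cross = 10.5·38 − 7·18 = 273.0000; (r_i+r_j)·cross = 17.5·273.0000 = 4777.5000
edge 4: (7,38)→(1,32.5)  cross = 7·32.5 − 1·38 = 189.5000; (r_i+r_j)·cross = 8·189.5000 = 1516.0000
Σcross = 434.0000 → A = |Σcross|/2 = 217.0000 mm²
Σ(r_i+r_j)·cross = 7082.8750 → first moment M = |Σ|/6 = 1180.4792
R_c = M/A = 1180.4792/217.0000 = 5.4400 mm
θ = 267° = 4.660029 rad
V = θ·R_c·A = 4.660029·5.4400·217.0000 = 5501.067 mm³

Volume = 5501.067 mm³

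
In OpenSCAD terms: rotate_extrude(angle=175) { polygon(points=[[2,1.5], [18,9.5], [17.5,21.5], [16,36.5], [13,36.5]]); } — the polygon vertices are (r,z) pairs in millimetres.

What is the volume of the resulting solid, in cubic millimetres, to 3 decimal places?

Profile (r,z), 5 vertices: (2,1.5) (18,9.5) (17.5,21.5) (16,36.5) (13,36.5)
edge 0: (2,1.5)→(18,9.5)  cross = 2·9.5 − 18·1.5 = -8.0000; (r_i+r_j)·cross = 20·-8.0000 = -160.0000
edge 1: (18,9.5)→(17.5,21.5)  cross = 18·21.5 − 17.5·9.5 = 220.7500; (r_i+r_j)·cross = 35.5·220.7500 = 7836.6250
edge 2: (17.5,21.5)→(16,36.5)  cross = 17.5·36.5 − 16·21.5 = 294.7500; (r_i+r_j)·cross = 33.5·294.7500 = 9874.1250
edge 3: (16,36.5)→(13,36.5)  cross = 16·36.5 − 13·36.5 = 109.5000; (r_i+r_j)·cross = 29·109.5000 = 3175.5000
edge 4: (13,36.5)→(2,1.5)  cross = 13·1.5 − 2·36.5 = -53.5000; (r_i+r_j)·cross = 15·-53.5000 = -802.5000
Σcross = 563.5000 → A = |Σcross|/2 = 281.7500 mm²
Σ(r_i+r_j)·cross = 19923.7500 → first moment M = |Σ|/6 = 3320.6250
R_c = M/A = 3320.6250/281.7500 = 11.7857 mm
θ = 175° = 3.054326 rad
V = θ·R_c·A = 3.054326·11.7857·281.7500 = 10142.272 mm³

Volume = 10142.272 mm³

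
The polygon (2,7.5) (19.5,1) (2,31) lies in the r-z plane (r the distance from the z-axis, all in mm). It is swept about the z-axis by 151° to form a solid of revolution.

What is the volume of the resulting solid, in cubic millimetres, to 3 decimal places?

Profile (r,z), 3 vertices: (2,7.5) (19.5,1) (2,31)
edge 0: (2,7.5)→(19.5,1)  cross = 2·1 − 19.5·7.5 = -144.2500; (r_i+r_j)·cross = 21.5·-144.2500 = -3101.3750
edge 1: (19.5,1)→(2,31)  cross = 19.5·31 − 2·1 = 602.5000; (r_i+r_j)·cross = 21.5·602.5000 = 12953.7500
edge 2: (2,31)→(2,7.5)  cross = 2·7.5 − 2·31 = -47.0000; (r_i+r_j)·cross = 4·-47.0000 = -188.0000
Σcross = 411.2500 → A = |Σcross|/2 = 205.6250 mm²
Σ(r_i+r_j)·cross = 9664.3750 → first moment M = |Σ|/6 = 1610.7292
R_c = M/A = 1610.7292/205.6250 = 7.8333 mm
θ = 151° = 2.635447 rad
V = θ·R_c·A = 2.635447·7.8333·205.6250 = 4244.992 mm³

Volume = 4244.992 mm³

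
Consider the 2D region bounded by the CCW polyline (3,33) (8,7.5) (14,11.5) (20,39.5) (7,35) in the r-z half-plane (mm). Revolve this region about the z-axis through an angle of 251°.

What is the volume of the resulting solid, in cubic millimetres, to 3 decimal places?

Volume = 15138.503 mm³

Profile (r,z), 5 vertices: (3,33) (8,7.5) (14,11.5) (20,39.5) (7,35)
edge 0: (3,33)→(8,7.5)  cross = 3·7.5 − 8·33 = -241.5000; (r_i+r_j)·cross = 11·-241.5000 = -2656.5000
edge 1: (8,7.5)→(14,11.5)  cross = 8·11.5 − 14·7.5 = -13.0000; (r_i+r_j)·cross = 22·-13.0000 = -286.0000
edge 2: (14,11.5)→(20,39.5)  cross = 14·39.5 − 20·11.5 = 323.0000; (r_i+r_j)·cross = 34·323.0000 = 10982.0000
edge 3: (20,39.5)→(7,35)  cross = 20·35 − 7·39.5 = 423.5000; (r_i+r_j)·cross = 27·423.5000 = 11434.5000
edge 4: (7,35)→(3,33)  cross = 7·33 − 3·35 = 126.0000; (r_i+r_j)·cross = 10·126.0000 = 1260.0000
Σcross = 618.0000 → A = |Σcross|/2 = 309.0000 mm²
Σ(r_i+r_j)·cross = 20734.0000 → first moment M = |Σ|/6 = 3455.6667
R_c = M/A = 3455.6667/309.0000 = 11.1834 mm
θ = 251° = 4.380776 rad
V = θ·R_c·A = 4.380776·11.1834·309.0000 = 15138.503 mm³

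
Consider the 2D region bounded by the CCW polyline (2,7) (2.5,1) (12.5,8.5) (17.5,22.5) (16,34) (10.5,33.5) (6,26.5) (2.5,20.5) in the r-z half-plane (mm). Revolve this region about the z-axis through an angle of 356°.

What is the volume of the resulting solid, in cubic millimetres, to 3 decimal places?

Profile (r,z), 8 vertices: (2,7) (2.5,1) (12.5,8.5) (17.5,22.5) (16,34) (10.5,33.5) (6,26.5) (2.5,20.5)
edge 0: (2,7)→(2.5,1)  cross = 2·1 − 2.5·7 = -15.5000; (r_i+r_j)·cross = 4.5·-15.5000 = -69.7500
edge 1: (2.5,1)→(12.5,8.5)  cross = 2.5·8.5 − 12.5·1 = 8.7500; (r_i+r_j)·cross = 15·8.7500 = 131.2500
edge 2: (12.5,8.5)→(17.5,22.5)  cross = 12.5·22.5 − 17.5·8.5 = 132.5000; (r_i+r_j)·cross = 30·132.5000 = 3975.0000
edge 3: (17.5,22.5)→(16,34)  cross = 17.5·34 − 16·22.5 = 235.0000; (r_i+r_j)·cross = 33.5·235.0000 = 7872.5000
edge 4: (16,34)→(10.5,33.5)  cross = 16·33.5 − 10.5·34 = 179.0000; (r_i+r_j)·cross = 26.5·179.0000 = 4743.5000
edge 5: (10.5,33.5)→(6,26.5)  cross = 10.5·26.5 − 6·33.5 = 77.2500; (r_i+r_j)·cross = 16.5·77.2500 = 1274.6250
edge 6: (6,26.5)→(2.5,20.5)  cross = 6·20.5 − 2.5·26.5 = 56.7500; (r_i+r_j)·cross = 8.5·56.7500 = 482.3750
edge 7: (2.5,20.5)→(2,7)  cross = 2.5·7 − 2·20.5 = -23.5000; (r_i+r_j)·cross = 4.5·-23.5000 = -105.7500
Σcross = 650.2500 → A = |Σcross|/2 = 325.1250 mm²
Σ(r_i+r_j)·cross = 18303.7500 → first moment M = |Σ|/6 = 3050.6250
R_c = M/A = 3050.6250/325.1250 = 9.3829 mm
θ = 356° = 6.213372 rad
V = θ·R_c·A = 6.213372·9.3829·325.1250 = 18954.668 mm³

Volume = 18954.668 mm³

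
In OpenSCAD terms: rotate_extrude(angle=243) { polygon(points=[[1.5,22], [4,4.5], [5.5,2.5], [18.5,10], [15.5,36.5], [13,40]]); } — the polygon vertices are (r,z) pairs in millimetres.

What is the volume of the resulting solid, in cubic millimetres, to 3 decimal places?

Profile (r,z), 6 vertices: (1.5,22) (4,4.5) (5.5,2.5) (18.5,10) (15.5,36.5) (13,40)
edge 0: (1.5,22)→(4,4.5)  cross = 1.5·4.5 − 4·22 = -81.2500; (r_i+r_j)·cross = 5.5·-81.2500 = -446.8750
edge 1: (4,4.5)→(5.5,2.5)  cross = 4·2.5 − 5.5·4.5 = -14.7500; (r_i+r_j)·cross = 9.5·-14.7500 = -140.1250
edge 2: (5.5,2.5)→(18.5,10)  cross = 5.5·10 − 18.5·2.5 = 8.7500; (r_i+r_j)·cross = 24·8.7500 = 210.0000
edge 3: (18.5,10)→(15.5,36.5)  cross = 18.5·36.5 − 15.5·10 = 520.2500; (r_i+r_j)·cross = 34·520.2500 = 17688.5000
edge 4: (15.5,36.5)→(13,40)  cross = 15.5·40 − 13·36.5 = 145.5000; (r_i+r_j)·cross = 28.5·145.5000 = 4146.7500
edge 5: (13,40)→(1.5,22)  cross = 13·22 − 1.5·40 = 226.0000; (r_i+r_j)·cross = 14.5·226.0000 = 3277.0000
Σcross = 804.5000 → A = |Σcross|/2 = 402.2500 mm²
Σ(r_i+r_j)·cross = 24735.2500 → first moment M = |Σ|/6 = 4122.5417
R_c = M/A = 4122.5417/402.2500 = 10.2487 mm
θ = 243° = 4.241150 rad
V = θ·R_c·A = 4.241150·10.2487·402.2500 = 17484.318 mm³

Volume = 17484.318 mm³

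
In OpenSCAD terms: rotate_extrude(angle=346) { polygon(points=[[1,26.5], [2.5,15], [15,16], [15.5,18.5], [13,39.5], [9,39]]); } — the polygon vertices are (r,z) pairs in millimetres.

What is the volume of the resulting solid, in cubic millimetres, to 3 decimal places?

Profile (r,z), 6 vertices: (1,26.5) (2.5,15) (15,16) (15.5,18.5) (13,39.5) (9,39)
edge 0: (1,26.5)→(2.5,15)  cross = 1·15 − 2.5·26.5 = -51.2500; (r_i+r_j)·cross = 3.5·-51.2500 = -179.3750
edge 1: (2.5,15)→(15,16)  cross = 2.5·16 − 15·15 = -185.0000; (r_i+r_j)·cross = 17.5·-185.0000 = -3237.5000
edge 2: (15,16)→(15.5,18.5)  cross = 15·18.5 − 15.5·16 = 29.5000; (r_i+r_j)·cross = 30.5·29.5000 = 899.7500
edge 3: (15.5,18.5)→(13,39.5)  cross = 15.5·39.5 − 13·18.5 = 371.7500; (r_i+r_j)·cross = 28.5·371.7500 = 10594.8750
edge 4: (13,39.5)→(9,39)  cross = 13·39 − 9·39.5 = 151.5000; (r_i+r_j)·cross = 22·151.5000 = 3333.0000
edge 5: (9,39)→(1,26.5)  cross = 9·26.5 − 1·39 = 199.5000; (r_i+r_j)·cross = 10·199.5000 = 1995.0000
Σcross = 516.0000 → A = |Σcross|/2 = 258.0000 mm²
Σ(r_i+r_j)·cross = 13405.7500 → first moment M = |Σ|/6 = 2234.2917
R_c = M/A = 2234.2917/258.0000 = 8.6600 mm
θ = 346° = 6.038839 rad
V = θ·R_c·A = 6.038839·8.6600·258.0000 = 13492.528 mm³

Volume = 13492.528 mm³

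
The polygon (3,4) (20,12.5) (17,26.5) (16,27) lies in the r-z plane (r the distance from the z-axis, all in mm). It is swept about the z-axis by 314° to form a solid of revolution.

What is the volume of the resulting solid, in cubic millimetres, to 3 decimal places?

Volume = 10597.139 mm³

Profile (r,z), 4 vertices: (3,4) (20,12.5) (17,26.5) (16,27)
edge 0: (3,4)→(20,12.5)  cross = 3·12.5 − 20·4 = -42.5000; (r_i+r_j)·cross = 23·-42.5000 = -977.5000
edge 1: (20,12.5)→(17,26.5)  cross = 20·26.5 − 17·12.5 = 317.5000; (r_i+r_j)·cross = 37·317.5000 = 11747.5000
edge 2: (17,26.5)→(16,27)  cross = 17·27 − 16·26.5 = 35.0000; (r_i+r_j)·cross = 33·35.0000 = 1155.0000
edge 3: (16,27)→(3,4)  cross = 16·4 − 3·27 = -17.0000; (r_i+r_j)·cross = 19·-17.0000 = -323.0000
Σcross = 293.0000 → A = |Σcross|/2 = 146.5000 mm²
Σ(r_i+r_j)·cross = 11602.0000 → first moment M = |Σ|/6 = 1933.6667
R_c = M/A = 1933.6667/146.5000 = 13.1991 mm
θ = 314° = 5.480334 rad
V = θ·R_c·A = 5.480334·13.1991·146.5000 = 10597.139 mm³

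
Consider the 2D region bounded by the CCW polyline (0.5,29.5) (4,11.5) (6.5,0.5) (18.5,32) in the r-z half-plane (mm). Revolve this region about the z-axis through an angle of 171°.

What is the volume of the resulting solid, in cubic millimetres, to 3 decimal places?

Volume = 6846.970 mm³

Profile (r,z), 4 vertices: (0.5,29.5) (4,11.5) (6.5,0.5) (18.5,32)
edge 0: (0.5,29.5)→(4,11.5)  cross = 0.5·11.5 − 4·29.5 = -112.2500; (r_i+r_j)·cross = 4.5·-112.2500 = -505.1250
edge 1: (4,11.5)→(6.5,0.5)  cross = 4·0.5 − 6.5·11.5 = -72.7500; (r_i+r_j)·cross = 10.5·-72.7500 = -763.8750
edge 2: (6.5,0.5)→(18.5,32)  cross = 6.5·32 − 18.5·0.5 = 198.7500; (r_i+r_j)·cross = 25·198.7500 = 4968.7500
edge 3: (18.5,32)→(0.5,29.5)  cross = 18.5·29.5 − 0.5·32 = 529.7500; (r_i+r_j)·cross = 19·529.7500 = 10065.2500
Σcross = 543.5000 → A = |Σcross|/2 = 271.7500 mm²
Σ(r_i+r_j)·cross = 13765.0000 → first moment M = |Σ|/6 = 2294.1667
R_c = M/A = 2294.1667/271.7500 = 8.4422 mm
θ = 171° = 2.984513 rad
V = θ·R_c·A = 2.984513·8.4422·271.7500 = 6846.970 mm³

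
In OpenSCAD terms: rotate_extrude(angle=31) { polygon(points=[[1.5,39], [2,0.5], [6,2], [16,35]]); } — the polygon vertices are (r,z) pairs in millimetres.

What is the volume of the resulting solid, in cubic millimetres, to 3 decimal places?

Profile (r,z), 4 vertices: (1.5,39) (2,0.5) (6,2) (16,35)
edge 0: (1.5,39)→(2,0.5)  cross = 1.5·0.5 − 2·39 = -77.2500; (r_i+r_j)·cross = 3.5·-77.2500 = -270.3750
edge 1: (2,0.5)→(6,2)  cross = 2·2 − 6·0.5 = 1.0000; (r_i+r_j)·cross = 8·1.0000 = 8.0000
edge 2: (6,2)→(16,35)  cross = 6·35 − 16·2 = 178.0000; (r_i+r_j)·cross = 22·178.0000 = 3916.0000
edge 3: (16,35)→(1.5,39)  cross = 16·39 − 1.5·35 = 571.5000; (r_i+r_j)·cross = 17.5·571.5000 = 10001.2500
Σcross = 673.2500 → A = |Σcross|/2 = 336.6250 mm²
Σ(r_i+r_j)·cross = 13654.8750 → first moment M = |Σ|/6 = 2275.8125
R_c = M/A = 2275.8125/336.6250 = 6.7607 mm
θ = 31° = 0.541052 rad
V = θ·R_c·A = 0.541052·6.7607·336.6250 = 1231.333 mm³

Volume = 1231.333 mm³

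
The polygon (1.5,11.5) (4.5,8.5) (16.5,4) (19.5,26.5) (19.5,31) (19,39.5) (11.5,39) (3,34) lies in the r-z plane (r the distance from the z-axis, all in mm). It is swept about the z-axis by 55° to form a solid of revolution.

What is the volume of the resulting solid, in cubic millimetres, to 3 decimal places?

Profile (r,z), 8 vertices: (1.5,11.5) (4.5,8.5) (16.5,4) (19.5,26.5) (19.5,31) (19,39.5) (11.5,39) (3,34)
edge 0: (1.5,11.5)→(4.5,8.5)  cross = 1.5·8.5 − 4.5·11.5 = -39.0000; (r_i+r_j)·cross = 6·-39.0000 = -234.0000
edge 1: (4.5,8.5)→(16.5,4)  cross = 4.5·4 − 16.5·8.5 = -122.2500; (r_i+r_j)·cross = 21·-122.2500 = -2567.2500
edge 2: (16.5,4)→(19.5,26.5)  cross = 16.5·26.5 − 19.5·4 = 359.2500; (r_i+r_j)·cross = 36·359.2500 = 12933.0000
edge 3: (19.5,26.5)→(19.5,31)  cross = 19.5·31 − 19.5·26.5 = 87.7500; (r_i+r_j)·cross = 39·87.7500 = 3422.2500
edge 4: (19.5,31)→(19,39.5)  cross = 19.5·39.5 − 19·31 = 181.2500; (r_i+r_j)·cross = 38.5·181.2500 = 6978.1250
edge 5: (19,39.5)→(11.5,39)  cross = 19·39 − 11.5·39.5 = 286.7500; (r_i+r_j)·cross = 30.5·286.7500 = 8745.8750
edge 6: (11.5,39)→(3,34)  cross = 11.5·34 − 3·39 = 274.0000; (r_i+r_j)·cross = 14.5·274.0000 = 3973.0000
edge 7: (3,34)→(1.5,11.5)  cross = 3·11.5 − 1.5·34 = -16.5000; (r_i+r_j)·cross = 4.5·-16.5000 = -74.2500
Σcross = 1011.2500 → A = |Σcross|/2 = 505.6250 mm²
Σ(r_i+r_j)·cross = 33176.7500 → first moment M = |Σ|/6 = 5529.4583
R_c = M/A = 5529.4583/505.6250 = 10.9359 mm
θ = 55° = 0.959931 rad
V = θ·R_c·A = 0.959931·10.9359·505.6250 = 5307.899 mm³

Volume = 5307.899 mm³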